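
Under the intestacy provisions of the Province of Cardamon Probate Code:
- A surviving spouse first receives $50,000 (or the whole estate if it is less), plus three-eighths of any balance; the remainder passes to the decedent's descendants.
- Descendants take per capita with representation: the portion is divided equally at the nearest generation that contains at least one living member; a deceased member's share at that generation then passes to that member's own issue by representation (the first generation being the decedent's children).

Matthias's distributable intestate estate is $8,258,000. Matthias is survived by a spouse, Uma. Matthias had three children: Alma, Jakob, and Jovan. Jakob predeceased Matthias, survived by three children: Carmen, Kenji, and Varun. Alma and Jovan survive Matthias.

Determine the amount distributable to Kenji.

Kenji receives $570,000.

Uma first takes $50,000, leaving a balance of $8,208,000. Uma then takes three-eighths of the balance ($3,078,000), for a total of $3,128,000. The remaining $5,130,000 passes to the descendants.
The descendants' portion ($5,130,000) is divided into 3 shares of $1,710,000: Alma and Jovan each take $1,710,000; Jakob's $1,710,000 share passes to Jakob's issue.
Jakob's share ($1,710,000) is divided into 3 shares of $570,000: Carmen, Kenji, and Varun each take $570,000.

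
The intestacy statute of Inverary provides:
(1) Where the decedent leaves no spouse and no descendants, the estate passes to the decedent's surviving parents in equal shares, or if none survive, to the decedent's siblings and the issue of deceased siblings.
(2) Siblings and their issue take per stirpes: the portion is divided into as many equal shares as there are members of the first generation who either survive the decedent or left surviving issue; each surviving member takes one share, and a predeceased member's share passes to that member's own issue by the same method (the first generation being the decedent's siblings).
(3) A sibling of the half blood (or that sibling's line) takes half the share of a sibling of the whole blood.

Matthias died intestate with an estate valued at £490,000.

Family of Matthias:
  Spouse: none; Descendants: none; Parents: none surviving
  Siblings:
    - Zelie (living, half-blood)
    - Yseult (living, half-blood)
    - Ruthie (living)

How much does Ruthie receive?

The entire £490,000 passes to the siblings and their issue.
Counting each half-blood sibling's line as half a unit, there are 2 units in £490,000, so one unit is £245,000. Whole-blood lines (Ruthie) take £245,000 each; half-blood lines (Zelie and Yseult) take £122,500 each.

Ruthie receives £245,000.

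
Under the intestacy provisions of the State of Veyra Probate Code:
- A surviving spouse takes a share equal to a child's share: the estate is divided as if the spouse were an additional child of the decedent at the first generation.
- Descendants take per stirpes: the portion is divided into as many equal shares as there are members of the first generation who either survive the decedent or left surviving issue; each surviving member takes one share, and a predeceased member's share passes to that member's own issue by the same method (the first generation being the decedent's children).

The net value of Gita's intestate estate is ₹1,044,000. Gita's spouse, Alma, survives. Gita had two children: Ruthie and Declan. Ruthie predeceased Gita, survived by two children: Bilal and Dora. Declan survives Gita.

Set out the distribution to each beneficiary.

The spouse counts as an additional share at the children's level, so there are 3 primary shares of ₹348,000. Alma takes one such share (₹348,000).
The children's combined portion (₹696,000) is divided into 2 shares of ₹348,000: Declan takes ₹348,000; Ruthie's ₹348,000 share passes to Ruthie's issue.
Ruthie's share (₹348,000) is divided into 2 shares of ₹174,000: Bilal and Dora each take ₹174,000.

Alma: ₹348,000; Bilal: ₹174,000; Dora: ₹174,000; Declan: ₹348,000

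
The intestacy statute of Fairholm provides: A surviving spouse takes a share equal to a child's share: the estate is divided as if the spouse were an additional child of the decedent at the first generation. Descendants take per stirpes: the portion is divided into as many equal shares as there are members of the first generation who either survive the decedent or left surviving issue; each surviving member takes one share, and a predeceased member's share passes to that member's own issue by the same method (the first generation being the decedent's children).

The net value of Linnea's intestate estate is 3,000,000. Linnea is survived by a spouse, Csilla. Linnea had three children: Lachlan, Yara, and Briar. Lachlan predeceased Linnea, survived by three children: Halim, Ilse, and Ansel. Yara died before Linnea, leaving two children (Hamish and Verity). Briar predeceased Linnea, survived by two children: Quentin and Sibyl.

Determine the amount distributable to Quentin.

Quentin receives 375,000.

The spouse counts as an additional share at the children's level, so there are 4 primary shares of 750,000. Csilla takes one such share (750,000).
The children's combined portion (2,250,000) is divided into 3 shares of 750,000: Lachlan's 750,000 share passes to Lachlan's issue; Yara's 750,000 share passes to Yara's issue; Briar's 750,000 share passes to Briar's issue.
Lachlan's share (750,000) is divided into 3 shares of 250,000: Halim, Ilse, and Ansel each take 250,000.
Yara's share (750,000) is divided into 2 shares of 375,000: Hamish and Verity each take 375,000.
Briar's share (750,000) is divided into 2 shares of 375,000: Quentin and Sibyl each take 375,000.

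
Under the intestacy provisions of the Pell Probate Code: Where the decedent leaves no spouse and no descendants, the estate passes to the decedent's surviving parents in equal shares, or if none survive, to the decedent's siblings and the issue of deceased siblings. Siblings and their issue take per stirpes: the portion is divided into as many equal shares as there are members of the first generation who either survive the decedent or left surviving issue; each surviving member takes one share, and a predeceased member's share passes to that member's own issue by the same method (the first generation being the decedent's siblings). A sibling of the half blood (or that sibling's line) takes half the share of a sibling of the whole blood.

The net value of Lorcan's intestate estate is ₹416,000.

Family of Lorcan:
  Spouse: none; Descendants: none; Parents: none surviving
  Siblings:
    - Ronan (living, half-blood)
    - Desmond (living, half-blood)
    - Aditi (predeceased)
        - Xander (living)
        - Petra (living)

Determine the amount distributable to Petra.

The entire ₹416,000 passes to the siblings and their issue.
Counting each half-blood sibling's line as half a unit, there are 2 units in ₹416,000, so one unit is ₹208,000. Whole-blood lines (Aditi) take ₹208,000 each; half-blood lines (Ronan and Desmond) take ₹104,000 each.
Aditi's share (₹208,000) is divided into 2 shares of ₹104,000: Xander and Petra each take ₹104,000.

Petra receives ₹104,000.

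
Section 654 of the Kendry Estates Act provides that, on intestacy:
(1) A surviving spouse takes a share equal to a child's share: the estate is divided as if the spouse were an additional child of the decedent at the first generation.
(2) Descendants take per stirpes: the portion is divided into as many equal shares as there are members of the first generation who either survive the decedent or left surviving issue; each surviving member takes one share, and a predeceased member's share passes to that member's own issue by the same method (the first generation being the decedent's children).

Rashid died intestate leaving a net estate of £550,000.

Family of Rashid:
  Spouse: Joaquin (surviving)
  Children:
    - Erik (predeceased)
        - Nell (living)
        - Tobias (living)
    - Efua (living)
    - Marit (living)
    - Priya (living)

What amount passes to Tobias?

The spouse counts as an additional share at the children's level, so there are 5 primary shares of £110,000. Joaquin takes one such share (£110,000).
The children's combined portion (£440,000) is divided into 4 shares of £110,000: Efua, Marit, and Priya each take £110,000; Erik's £110,000 share passes to Erik's issue.
Erik's share (£110,000) is divided into 2 shares of £55,000: Nell and Tobias each take £55,000.

Tobias receives £55,000.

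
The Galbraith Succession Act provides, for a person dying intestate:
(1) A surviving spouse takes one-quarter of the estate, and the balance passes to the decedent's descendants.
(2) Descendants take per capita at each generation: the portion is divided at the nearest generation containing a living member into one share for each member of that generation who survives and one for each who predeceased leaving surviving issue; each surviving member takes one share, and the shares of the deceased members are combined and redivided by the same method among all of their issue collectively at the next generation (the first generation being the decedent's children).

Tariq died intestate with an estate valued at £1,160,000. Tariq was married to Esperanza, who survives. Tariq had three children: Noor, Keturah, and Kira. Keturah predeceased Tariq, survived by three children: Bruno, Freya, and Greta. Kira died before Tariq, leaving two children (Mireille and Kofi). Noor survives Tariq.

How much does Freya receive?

Freya receives £116,000.

Esperanza takes one-quarter of £1,160,000 = £290,000. The remaining £870,000 passes to the descendants.
The descendants' portion (£870,000) is divided at the children's generation into 3 shares of £290,000. Noor takes £290,000. The 2 shares of the deceased (Keturah and Kira) are combined into a pool of £580,000.
That pool (£580,000) is divided at the grandchildren's generation equally among Bruno, Freya, Greta, Mireille, and Kofi: £116,000 each.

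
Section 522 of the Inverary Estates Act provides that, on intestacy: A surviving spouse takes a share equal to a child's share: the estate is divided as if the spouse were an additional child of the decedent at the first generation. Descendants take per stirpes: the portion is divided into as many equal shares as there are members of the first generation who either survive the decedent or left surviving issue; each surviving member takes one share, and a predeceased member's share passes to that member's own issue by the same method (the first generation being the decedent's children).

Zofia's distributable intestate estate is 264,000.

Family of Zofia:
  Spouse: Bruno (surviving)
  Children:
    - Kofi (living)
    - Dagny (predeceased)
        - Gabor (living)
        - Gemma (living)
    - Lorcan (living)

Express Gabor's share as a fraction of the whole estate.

The spouse counts as an additional share at the children's level, so there are 4 primary shares of 66,000. Bruno takes one such share (66,000).
The children's combined portion (198,000) is divided into 3 shares of 66,000: Kofi and Lorcan each take 66,000; Dagny's 66,000 share passes to Dagny's issue.
Dagny's share (66,000) is divided into 2 shares of 33,000: Gabor and Gemma each take 33,000.

Gabor receives 1/8 of the estate.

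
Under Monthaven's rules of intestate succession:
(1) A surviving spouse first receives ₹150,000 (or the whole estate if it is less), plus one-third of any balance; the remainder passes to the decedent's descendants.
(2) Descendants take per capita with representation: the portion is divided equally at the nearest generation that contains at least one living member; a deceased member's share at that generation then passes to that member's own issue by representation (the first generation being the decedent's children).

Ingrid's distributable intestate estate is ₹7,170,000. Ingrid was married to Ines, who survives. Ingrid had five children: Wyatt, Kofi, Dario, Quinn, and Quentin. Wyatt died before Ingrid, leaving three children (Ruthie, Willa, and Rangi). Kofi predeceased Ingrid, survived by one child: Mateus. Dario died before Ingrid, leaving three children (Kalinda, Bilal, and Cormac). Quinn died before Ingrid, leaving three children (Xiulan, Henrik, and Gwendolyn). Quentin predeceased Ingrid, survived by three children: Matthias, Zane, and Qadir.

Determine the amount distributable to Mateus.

Mateus receives ₹360,000.

Ines first takes ₹150,000, leaving a balance of ₹7,020,000. Ines then takes one-third of the balance (₹2,340,000), for a total of ₹2,490,000. The remaining ₹4,680,000 passes to the descendants.
No child survives, so the initial division is made at the grandchildren's generation.
The descendants' portion (₹4,680,000) is divided into 13 shares of ₹360,000: Ruthie, Willa, Rangi, Mateus, Kalinda, Bilal, Cormac, Xiulan, Henrik, Gwendolyn, Matthias, Zane, and Qadir each take ₹360,000.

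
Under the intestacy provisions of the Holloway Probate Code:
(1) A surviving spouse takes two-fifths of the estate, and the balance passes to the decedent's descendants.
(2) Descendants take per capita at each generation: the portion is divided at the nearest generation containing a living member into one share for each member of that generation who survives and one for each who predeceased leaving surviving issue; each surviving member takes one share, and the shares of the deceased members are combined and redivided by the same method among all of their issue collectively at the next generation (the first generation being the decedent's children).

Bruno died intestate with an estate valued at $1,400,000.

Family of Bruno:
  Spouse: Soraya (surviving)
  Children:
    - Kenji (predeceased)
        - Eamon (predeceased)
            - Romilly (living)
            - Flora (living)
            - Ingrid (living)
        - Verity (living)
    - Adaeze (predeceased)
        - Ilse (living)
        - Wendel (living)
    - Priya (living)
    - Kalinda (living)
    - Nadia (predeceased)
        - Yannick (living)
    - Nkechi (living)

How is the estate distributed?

Soraya takes two-fifths of $1,400,000 = $560,000. The remaining $840,000 passes to the descendants.
The descendants' portion ($840,000) is divided at the children's generation into 6 shares of $140,000. Priya, Kalinda, and Nkechi each take $140,000. The 3 shares of the deceased (Kenji, Adaeze, and Nadia) are combined into a pool of $420,000.
That pool ($420,000) is divided at the grandchildren's generation into 5 shares of $84,000. Verity, Ilse, Wendel, and Yannick each take $84,000. The remaining share for the deceased Eamon ($84,000) is carried to the next generation.
That pool ($84,000) is divided at the great-grandchildren's generation equally among Romilly, Flora, and Ingrid: $28,000 each.

Soraya: $560,000; Romilly: $28,000; Flora: $28,000; Ingrid: $28,000; Verity: $84,000; Ilse: $84,000; Wendel: $84,000; Priya: $140,000; Kalinda: $140,000; Yannick: $84,000; Nkechi: $140,000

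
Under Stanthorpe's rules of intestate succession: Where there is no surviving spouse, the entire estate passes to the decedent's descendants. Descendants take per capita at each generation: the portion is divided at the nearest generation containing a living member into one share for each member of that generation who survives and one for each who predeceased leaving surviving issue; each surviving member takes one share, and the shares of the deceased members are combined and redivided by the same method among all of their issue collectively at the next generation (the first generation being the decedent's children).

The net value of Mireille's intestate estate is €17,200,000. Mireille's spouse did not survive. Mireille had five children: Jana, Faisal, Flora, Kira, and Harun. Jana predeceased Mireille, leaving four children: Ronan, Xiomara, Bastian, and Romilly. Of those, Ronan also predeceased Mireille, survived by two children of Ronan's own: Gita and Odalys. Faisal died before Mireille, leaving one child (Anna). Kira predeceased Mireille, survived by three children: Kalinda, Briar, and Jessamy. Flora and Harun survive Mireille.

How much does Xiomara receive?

The entire €17,200,000 passes to the descendants.
That amount (€17,200,000) is divided at the children's generation into 5 shares of €3,440,000. Flora and Harun each take €3,440,000. The 3 shares of the deceased (Jana, Faisal, and Kira) are combined into a pool of €10,320,000.
That pool (€10,320,000) is divided at the grandchildren's generation into 8 shares of €1,290,000. Xiomara, Bastian, Romilly, Anna, Kalinda, Briar, and Jessamy each take €1,290,000. The remaining share for the deceased Ronan (€1,290,000) is carried to the next generation.
That pool (€1,290,000) is divided at the great-grandchildren's generation equally among Gita and Odalys: €645,000 each.

Xiomara receives €1,290,000.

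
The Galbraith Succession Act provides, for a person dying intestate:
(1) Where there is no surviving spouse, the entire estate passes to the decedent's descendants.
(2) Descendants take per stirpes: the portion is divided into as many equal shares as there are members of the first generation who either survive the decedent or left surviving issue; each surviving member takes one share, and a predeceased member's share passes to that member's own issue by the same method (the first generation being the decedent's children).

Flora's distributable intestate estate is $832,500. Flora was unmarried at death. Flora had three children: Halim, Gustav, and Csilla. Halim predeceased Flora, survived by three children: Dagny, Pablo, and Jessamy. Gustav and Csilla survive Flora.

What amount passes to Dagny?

The entire $832,500 passes to the descendants.
That amount ($832,500) is divided into 3 shares of $277,500: Gustav and Csilla each take $277,500; Halim's $277,500 share passes to Halim's issue.
Halim's share ($277,500) is divided into 3 shares of $92,500: Dagny, Pablo, and Jessamy each take $92,500.

Dagny receives $92,500.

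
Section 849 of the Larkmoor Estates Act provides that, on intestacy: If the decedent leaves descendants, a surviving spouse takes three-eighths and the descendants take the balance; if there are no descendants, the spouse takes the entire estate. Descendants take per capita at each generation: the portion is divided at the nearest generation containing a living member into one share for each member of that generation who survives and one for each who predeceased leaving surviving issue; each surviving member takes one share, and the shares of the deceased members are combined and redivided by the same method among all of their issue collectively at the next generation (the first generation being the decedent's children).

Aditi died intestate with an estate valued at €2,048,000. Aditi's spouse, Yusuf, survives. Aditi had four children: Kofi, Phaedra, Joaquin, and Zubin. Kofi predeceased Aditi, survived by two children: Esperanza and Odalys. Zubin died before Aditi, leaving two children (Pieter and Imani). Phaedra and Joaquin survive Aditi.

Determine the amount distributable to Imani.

Yusuf takes three-eighths of €2,048,000 = €768,000. The remaining €1,280,000 passes to the descendants.
The descendants' portion (€1,280,000) is divided at the children's generation into 4 shares of €320,000. Phaedra and Joaquin each take €320,000. The 2 shares of the deceased (Kofi and Zubin) are combined into a pool of €640,000.
That pool (€640,000) is divided at the grandchildren's generation equally among Esperanza, Odalys, Pieter, and Imani: €160,000 each.

Imani receives €160,000.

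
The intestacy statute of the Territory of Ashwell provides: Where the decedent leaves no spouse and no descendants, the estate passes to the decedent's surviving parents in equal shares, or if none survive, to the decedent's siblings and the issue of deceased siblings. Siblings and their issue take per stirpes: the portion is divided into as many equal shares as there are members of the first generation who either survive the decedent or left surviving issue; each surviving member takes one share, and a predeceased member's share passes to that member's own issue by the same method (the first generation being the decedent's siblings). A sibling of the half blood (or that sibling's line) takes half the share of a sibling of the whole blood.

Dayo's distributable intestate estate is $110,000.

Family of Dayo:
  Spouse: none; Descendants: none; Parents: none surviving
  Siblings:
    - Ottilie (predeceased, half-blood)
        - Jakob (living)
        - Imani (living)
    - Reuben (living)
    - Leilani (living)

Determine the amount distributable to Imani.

Imani receives $11,000.

The entire $110,000 passes to the siblings and their issue.
Counting each half-blood sibling's line as half a unit, there are 5/2 units in $110,000, so one unit is $44,000. Whole-blood lines (Reuben and Leilani) take $44,000 each; half-blood lines (Ottilie) take $22,000 each.
Ottilie's share ($22,000) is divided into 2 shares of $11,000: Jakob and Imani each take $11,000.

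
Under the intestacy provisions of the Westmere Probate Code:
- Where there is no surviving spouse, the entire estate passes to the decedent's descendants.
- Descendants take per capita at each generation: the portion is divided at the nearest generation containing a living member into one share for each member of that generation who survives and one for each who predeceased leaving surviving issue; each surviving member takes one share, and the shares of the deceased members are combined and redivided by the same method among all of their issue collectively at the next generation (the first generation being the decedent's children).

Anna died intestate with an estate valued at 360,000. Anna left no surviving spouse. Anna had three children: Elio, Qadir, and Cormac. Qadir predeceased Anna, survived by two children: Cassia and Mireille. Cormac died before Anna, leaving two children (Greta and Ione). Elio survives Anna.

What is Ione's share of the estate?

The entire 360,000 passes to the descendants.
That amount (360,000) is divided at the children's generation into 3 shares of 120,000. Elio takes 120,000. The 2 shares of the deceased (Qadir and Cormac) are combined into a pool of 240,000.
That pool (240,000) is divided at the grandchildren's generation equally among Cassia, Mireille, Greta, and Ione: 60,000 each.

Ione receives 60,000.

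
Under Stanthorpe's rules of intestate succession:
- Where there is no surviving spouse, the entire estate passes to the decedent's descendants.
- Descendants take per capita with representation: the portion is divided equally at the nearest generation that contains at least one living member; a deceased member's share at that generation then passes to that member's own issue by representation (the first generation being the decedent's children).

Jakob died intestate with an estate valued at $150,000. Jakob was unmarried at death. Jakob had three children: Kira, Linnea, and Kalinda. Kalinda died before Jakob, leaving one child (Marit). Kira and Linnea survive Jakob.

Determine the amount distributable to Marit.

Marit receives $50,000.

The entire $150,000 passes to the descendants.
That amount ($150,000) is divided into 3 shares of $50,000: Kira and Linnea each take $50,000; Kalinda's $50,000 share passes to Kalinda's issue.
Kalinda's share ($50,000) passes entirely to Marit.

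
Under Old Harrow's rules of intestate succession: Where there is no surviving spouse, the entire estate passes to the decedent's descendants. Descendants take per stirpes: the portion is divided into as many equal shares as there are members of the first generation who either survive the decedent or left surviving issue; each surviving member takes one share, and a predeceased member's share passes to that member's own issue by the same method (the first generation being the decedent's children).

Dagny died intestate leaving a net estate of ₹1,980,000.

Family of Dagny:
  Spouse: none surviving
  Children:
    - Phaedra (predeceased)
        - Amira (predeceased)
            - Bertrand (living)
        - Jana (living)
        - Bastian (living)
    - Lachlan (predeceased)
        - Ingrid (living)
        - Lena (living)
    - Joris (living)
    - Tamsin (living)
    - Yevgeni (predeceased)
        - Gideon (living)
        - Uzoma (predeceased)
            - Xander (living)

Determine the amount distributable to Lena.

The entire ₹1,980,000 passes to the descendants.
That amount (₹1,980,000) is divided into 5 shares of ₹396,000: Joris and Tamsin each take ₹396,000; Phaedra's ₹396,000 share passes to Phaedra's issue; Lachlan's ₹396,000 share passes to Lachlan's issue; Yevgeni's ₹396,000 share passes to Yevgeni's issue.
Phaedra's share (₹396,000) is divided into 3 shares of ₹132,000: Jana and Bastian each take ₹132,000; Amira's ₹132,000 share passes to Amira's issue.
Amira's share (₹132,000) passes entirely to Bertrand.
Lachlan's share (₹396,000) is divided into 2 shares of ₹198,000: Ingrid and Lena each take ₹198,000.
Yevgeni's share (₹396,000) is divided into 2 shares of ₹198,000: Gideon takes ₹198,000; Uzoma's ₹198,000 share passes to Uzoma's issue.
Uzoma's share (₹198,000) passes entirely to Xander.

Lena receives ₹198,000.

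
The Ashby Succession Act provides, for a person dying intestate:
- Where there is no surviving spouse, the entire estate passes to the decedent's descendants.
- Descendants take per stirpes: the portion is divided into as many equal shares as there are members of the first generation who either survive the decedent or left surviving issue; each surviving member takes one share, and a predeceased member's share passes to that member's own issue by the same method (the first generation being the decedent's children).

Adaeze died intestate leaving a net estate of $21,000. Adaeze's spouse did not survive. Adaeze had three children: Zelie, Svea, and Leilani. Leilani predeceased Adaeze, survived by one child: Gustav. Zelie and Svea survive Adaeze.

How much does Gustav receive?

Gustav receives $7,000.

The entire $21,000 passes to the descendants.
That amount ($21,000) is divided into 3 shares of $7,000: Zelie and Svea each take $7,000; Leilani's $7,000 share passes to Leilani's issue.
Leilani's share ($7,000) passes entirely to Gustav.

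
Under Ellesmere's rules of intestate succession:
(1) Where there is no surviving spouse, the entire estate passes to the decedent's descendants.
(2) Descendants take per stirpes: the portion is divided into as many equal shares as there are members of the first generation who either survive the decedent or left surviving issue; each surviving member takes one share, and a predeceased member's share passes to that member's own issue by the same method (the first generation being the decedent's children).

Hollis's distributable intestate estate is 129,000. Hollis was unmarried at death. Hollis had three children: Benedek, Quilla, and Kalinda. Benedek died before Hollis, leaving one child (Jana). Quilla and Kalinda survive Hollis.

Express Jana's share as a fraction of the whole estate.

Jana receives 1/3 of the estate.

The entire 129,000 passes to the descendants.
That amount (129,000) is divided into 3 shares of 43,000: Quilla and Kalinda each take 43,000; Benedek's 43,000 share passes to Benedek's issue.
Benedek's share (43,000) passes entirely to Jana.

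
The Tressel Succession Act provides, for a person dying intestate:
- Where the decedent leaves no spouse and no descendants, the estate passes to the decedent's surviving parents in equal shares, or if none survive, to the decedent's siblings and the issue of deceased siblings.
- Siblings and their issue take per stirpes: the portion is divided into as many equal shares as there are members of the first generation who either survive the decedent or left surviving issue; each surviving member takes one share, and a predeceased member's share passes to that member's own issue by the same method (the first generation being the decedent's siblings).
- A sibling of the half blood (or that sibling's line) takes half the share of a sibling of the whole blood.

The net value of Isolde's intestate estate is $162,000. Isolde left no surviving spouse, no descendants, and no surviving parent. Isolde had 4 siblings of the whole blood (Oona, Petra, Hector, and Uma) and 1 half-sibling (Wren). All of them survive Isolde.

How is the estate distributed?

Oona: $36,000; Wren: $18,000; Petra: $36,000; Hector: $36,000; Uma: $36,000

The entire $162,000 passes to the siblings and their issue.
Counting each half-blood sibling's line as half a unit, there are 9/2 units in $162,000, so one unit is $36,000. Whole-blood lines (Oona, Petra, Hector, and Uma) take $36,000 each; half-blood lines (Wren) take $18,000 each.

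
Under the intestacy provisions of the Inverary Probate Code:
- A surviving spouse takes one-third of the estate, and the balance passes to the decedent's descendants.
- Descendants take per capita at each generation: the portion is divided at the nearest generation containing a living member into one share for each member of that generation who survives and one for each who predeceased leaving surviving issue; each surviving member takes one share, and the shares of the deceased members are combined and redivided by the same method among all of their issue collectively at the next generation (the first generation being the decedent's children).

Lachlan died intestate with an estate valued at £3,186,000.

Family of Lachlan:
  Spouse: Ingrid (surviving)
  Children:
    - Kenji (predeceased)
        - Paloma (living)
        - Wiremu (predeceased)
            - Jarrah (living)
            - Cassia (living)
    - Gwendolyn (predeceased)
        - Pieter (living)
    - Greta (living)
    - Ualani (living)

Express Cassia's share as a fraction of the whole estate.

Ingrid takes one-third of £3,186,000 = £1,062,000. The remaining £2,124,000 passes to the descendants.
The descendants' portion (£2,124,000) is divided at the children's generation into 4 shares of £531,000. Greta and Ualani each take £531,000. The 2 shares of the deceased (Kenji and Gwendolyn) are combined into a pool of £1,062,000.
That pool (£1,062,000) is divided at the grandchildren's generation into 3 shares of £354,000. Paloma and Pieter each take £354,000. The remaining share for the deceased Wiremu (£354,000) is carried to the next generation.
That pool (£354,000) is divided at the great-grandchildren's generation equally among Jarrah and Cassia: £177,000 each.

Cassia receives 1/18 of the estate.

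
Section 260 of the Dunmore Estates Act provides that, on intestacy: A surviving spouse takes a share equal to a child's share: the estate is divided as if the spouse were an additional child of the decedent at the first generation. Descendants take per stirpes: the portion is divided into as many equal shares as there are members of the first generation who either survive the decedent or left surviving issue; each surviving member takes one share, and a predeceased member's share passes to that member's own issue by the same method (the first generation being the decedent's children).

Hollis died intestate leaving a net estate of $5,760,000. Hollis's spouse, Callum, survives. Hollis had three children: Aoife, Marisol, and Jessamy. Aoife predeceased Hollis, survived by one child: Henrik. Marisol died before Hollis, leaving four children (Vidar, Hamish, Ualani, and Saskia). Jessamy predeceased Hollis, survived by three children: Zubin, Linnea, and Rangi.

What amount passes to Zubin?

Zubin receives $480,000.

The spouse counts as an additional share at the children's level, so there are 4 primary shares of $1,440,000. Callum takes one such share ($1,440,000).
The children's combined portion ($4,320,000) is divided into 3 shares of $1,440,000: Aoife's $1,440,000 share passes to Aoife's issue; Marisol's $1,440,000 share passes to Marisol's issue; Jessamy's $1,440,000 share passes to Jessamy's issue.
Aoife's share ($1,440,000) passes entirely to Henrik.
Marisol's share ($1,440,000) is divided into 4 shares of $360,000: Vidar, Hamish, Ualani, and Saskia each take $360,000.
Jessamy's share ($1,440,000) is divided into 3 shares of $480,000: Zubin, Linnea, and Rangi each take $480,000.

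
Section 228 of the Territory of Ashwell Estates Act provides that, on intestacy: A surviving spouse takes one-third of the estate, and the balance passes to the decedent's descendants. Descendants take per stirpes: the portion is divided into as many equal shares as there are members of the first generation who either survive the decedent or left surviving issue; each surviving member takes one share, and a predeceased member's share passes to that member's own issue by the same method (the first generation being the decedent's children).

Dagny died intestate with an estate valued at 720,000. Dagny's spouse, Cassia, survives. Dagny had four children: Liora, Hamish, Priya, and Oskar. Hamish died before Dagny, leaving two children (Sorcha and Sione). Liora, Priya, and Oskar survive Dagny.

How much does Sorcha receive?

Cassia takes one-third of 720,000 = 240,000. The remaining 480,000 passes to the descendants.
The descendants' portion (480,000) is divided into 4 shares of 120,000: Liora, Priya, and Oskar each take 120,000; Hamish's 120,000 share passes to Hamish's issue.
Hamish's share (120,000) is divided into 2 shares of 60,000: Sorcha and Sione each take 60,000.

Sorcha receives 60,000.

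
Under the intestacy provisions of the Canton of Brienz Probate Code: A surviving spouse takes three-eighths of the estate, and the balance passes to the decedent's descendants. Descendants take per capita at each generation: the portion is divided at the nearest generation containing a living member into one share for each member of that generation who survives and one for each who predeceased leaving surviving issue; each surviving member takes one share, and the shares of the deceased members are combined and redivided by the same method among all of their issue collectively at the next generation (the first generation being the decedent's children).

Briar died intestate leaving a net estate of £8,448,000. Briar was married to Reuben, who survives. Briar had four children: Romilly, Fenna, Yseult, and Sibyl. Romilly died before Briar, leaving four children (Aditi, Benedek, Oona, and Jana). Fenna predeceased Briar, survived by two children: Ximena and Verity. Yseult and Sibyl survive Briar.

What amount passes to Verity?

Verity receives £440,000.

Reuben takes three-eighths of £8,448,000 = £3,168,000. The remaining £5,280,000 passes to the descendants.
The descendants' portion (£5,280,000) is divided at the children's generation into 4 shares of £1,320,000. Yseult and Sibyl each take £1,320,000. The 2 shares of the deceased (Romilly and Fenna) are combined into a pool of £2,640,000.
That pool (£2,640,000) is divided at the grandchildren's generation equally among Aditi, Benedek, Oona, Jana, Ximena, and Verity: £440,000 each.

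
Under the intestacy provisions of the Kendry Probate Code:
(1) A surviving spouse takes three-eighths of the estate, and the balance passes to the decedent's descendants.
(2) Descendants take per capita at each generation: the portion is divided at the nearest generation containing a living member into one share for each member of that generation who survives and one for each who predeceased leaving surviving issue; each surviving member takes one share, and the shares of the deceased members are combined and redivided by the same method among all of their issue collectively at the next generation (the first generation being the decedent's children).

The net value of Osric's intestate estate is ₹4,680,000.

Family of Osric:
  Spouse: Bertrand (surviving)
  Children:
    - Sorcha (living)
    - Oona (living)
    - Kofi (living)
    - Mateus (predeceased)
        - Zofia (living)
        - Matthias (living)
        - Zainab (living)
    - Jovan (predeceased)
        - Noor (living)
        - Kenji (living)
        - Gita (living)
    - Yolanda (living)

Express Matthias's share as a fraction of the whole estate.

Bertrand takes three-eighths of ₹4,680,000 = ₹1,755,000. The remaining ₹2,925,000 passes to the descendants.
The descendants' portion (₹2,925,000) is divided at the children's generation into 6 shares of ₹487,500. Sorcha, Oona, Kofi, and Yolanda each take ₹487,500. The 2 shares of the deceased (Mateus and Jovan) are combined into a pool of ₹975,000.
That pool (₹975,000) is divided at the grandchildren's generation equally among Zofia, Matthias, Zainab, Noor, Kenji, and Gita: ₹162,500 each.

Matthias receives 5/144 of the estate.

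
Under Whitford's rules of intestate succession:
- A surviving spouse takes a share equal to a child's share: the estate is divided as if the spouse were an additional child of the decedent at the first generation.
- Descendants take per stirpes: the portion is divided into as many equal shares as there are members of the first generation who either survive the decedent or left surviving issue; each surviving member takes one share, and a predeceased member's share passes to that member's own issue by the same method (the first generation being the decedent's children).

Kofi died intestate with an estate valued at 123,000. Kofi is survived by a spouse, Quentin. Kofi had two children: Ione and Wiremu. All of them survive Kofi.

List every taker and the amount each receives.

The spouse counts as an additional share at the children's level, so there are 3 primary shares of 41,000. Quentin takes one such share (41,000).
The children's combined portion (82,000) is divided into 2 shares of 41,000: Ione and Wiremu each take 41,000.

Quentin: 41,000; Ione: 41,000; Wiremu: 41,000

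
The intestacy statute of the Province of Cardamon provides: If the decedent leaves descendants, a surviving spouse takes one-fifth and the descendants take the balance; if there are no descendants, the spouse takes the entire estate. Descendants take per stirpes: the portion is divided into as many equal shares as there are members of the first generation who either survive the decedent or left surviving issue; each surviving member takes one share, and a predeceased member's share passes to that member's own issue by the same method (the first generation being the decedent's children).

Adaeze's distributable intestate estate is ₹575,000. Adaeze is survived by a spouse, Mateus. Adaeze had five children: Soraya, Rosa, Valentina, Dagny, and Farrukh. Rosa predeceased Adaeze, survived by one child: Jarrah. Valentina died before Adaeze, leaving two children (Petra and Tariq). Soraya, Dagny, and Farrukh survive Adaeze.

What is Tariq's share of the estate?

Tariq receives ₹46,000.

Mateus takes one-fifth of ₹575,000 = ₹115,000. The remaining ₹460,000 passes to the descendants.
The descendants' portion (₹460,000) is divided into 5 shares of ₹92,000: Soraya, Dagny, and Farrukh each take ₹92,000; Rosa's ₹92,000 share passes to Rosa's issue; Valentina's ₹92,000 share passes to Valentina's issue.
Rosa's share (₹92,000) passes entirely to Jarrah.
Valentina's share (₹92,000) is divided into 2 shares of ₹46,000: Petra and Tariq each take ₹46,000.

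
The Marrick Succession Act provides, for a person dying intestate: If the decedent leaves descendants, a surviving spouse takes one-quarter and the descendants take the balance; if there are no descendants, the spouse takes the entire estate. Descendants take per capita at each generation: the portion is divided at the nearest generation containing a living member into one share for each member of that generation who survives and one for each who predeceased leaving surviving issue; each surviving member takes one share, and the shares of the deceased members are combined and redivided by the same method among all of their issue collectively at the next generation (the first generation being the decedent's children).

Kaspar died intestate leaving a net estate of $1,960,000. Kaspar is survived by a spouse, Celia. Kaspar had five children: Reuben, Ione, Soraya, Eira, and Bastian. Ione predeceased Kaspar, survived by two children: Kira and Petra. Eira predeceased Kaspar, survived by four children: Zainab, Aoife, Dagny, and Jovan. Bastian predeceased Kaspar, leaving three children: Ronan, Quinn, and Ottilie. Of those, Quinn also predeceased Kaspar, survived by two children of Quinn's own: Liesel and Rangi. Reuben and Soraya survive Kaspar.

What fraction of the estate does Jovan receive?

Celia takes one-quarter of $1,960,000 = $490,000. The remaining $1,470,000 passes to the descendants.
The descendants' portion ($1,470,000) is divided at the children's generation into 5 shares of $294,000. Reuben and Soraya each take $294,000. The 3 shares of the deceased (Ione, Eira, and Bastian) are combined into a pool of $882,000.
That pool ($882,000) is divided at the grandchildren's generation into 9 shares of $98,000. Kira, Petra, Zainab, Aoife, Dagny, Jovan, Ronan, and Ottilie each take $98,000. The remaining share for the deceased Quinn ($98,000) is carried to the next generation.
That pool ($98,000) is divided at the great-grandchildren's generation equally among Liesel and Rangi: $49,000 each.

Jovan receives 1/20 of the estate.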